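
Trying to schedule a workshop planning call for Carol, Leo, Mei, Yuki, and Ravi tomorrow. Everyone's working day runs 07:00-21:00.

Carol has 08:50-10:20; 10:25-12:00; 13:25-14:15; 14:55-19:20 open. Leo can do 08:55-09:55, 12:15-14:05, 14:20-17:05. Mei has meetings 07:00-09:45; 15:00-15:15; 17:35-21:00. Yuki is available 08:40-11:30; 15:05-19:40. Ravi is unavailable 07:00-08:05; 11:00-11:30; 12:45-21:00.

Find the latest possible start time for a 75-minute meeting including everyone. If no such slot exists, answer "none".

none

Carol free: 08:50-10:20, 10:25-12:00, 13:25-14:15, 14:55-19:20.
Leo free: 08:55-09:55, 12:15-14:05, 14:20-17:05.
Mei free: 09:45-15:00, 15:15-17:35 (invert busy blocks within the working day).
Yuki free: 08:40-11:30, 15:05-19:40.
Ravi free: 08:05-11:00, 11:30-12:45 (invert busy blocks within the working day).
Carol ∩ Leo: 08:55-09:55, 13:25-14:05, 14:55-17:05.
Carol ∩ Leo ∩ Mei: 09:45-09:55, 13:25-14:05, 14:55-15:00, 15:15-17:05.
Carol ∩ Leo ∩ Mei ∩ Yuki: 09:45-09:55, 15:15-17:05.
Carol ∩ Leo ∩ Mei ∩ Yuki ∩ Ravi: 09:45-09:55.
So the common availability across everyone is 09:45-09:55.
No common window is at least 75 minutes long.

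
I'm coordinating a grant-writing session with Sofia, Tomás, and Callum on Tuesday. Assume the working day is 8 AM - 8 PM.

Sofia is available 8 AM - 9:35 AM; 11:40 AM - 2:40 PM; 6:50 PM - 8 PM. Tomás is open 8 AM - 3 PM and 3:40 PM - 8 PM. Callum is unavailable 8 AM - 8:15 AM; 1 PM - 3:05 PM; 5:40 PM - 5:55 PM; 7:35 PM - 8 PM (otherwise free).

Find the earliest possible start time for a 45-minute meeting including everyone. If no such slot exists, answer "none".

Sofia free: 08:00-09:35, 11:40-14:40, 18:50-20:00.
Tomás free: 08:00-15:00, 15:40-20:00.
Callum free: 08:15-13:00, 15:05-17:40, 17:55-19:35 (invert busy blocks within the working day).
Sofia ∩ Tomás: 08:00-09:35, 11:40-14:40, 18:50-20:00.
Sofia ∩ Tomás ∩ Callum: 08:15-09:35, 11:40-13:00, 18:50-19:35.
The first common window of at least 45 minutes is 08:15-09:35, so the earliest start is 08:15.

08:15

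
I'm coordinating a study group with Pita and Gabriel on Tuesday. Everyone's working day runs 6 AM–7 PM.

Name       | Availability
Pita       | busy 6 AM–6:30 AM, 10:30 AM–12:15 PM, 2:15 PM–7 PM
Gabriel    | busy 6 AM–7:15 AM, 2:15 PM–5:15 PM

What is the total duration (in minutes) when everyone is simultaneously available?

315

Pita free: 06:30-10:30, 12:15-14:15 (invert busy blocks within the working day).
Gabriel free: 07:15-14:15, 17:15-19:00 (invert busy blocks within the working day).
Pita ∩ Gabriel: 07:15-10:30, 12:15-14:15.
Summing the common windows: 195 + 120 = 315 minutes.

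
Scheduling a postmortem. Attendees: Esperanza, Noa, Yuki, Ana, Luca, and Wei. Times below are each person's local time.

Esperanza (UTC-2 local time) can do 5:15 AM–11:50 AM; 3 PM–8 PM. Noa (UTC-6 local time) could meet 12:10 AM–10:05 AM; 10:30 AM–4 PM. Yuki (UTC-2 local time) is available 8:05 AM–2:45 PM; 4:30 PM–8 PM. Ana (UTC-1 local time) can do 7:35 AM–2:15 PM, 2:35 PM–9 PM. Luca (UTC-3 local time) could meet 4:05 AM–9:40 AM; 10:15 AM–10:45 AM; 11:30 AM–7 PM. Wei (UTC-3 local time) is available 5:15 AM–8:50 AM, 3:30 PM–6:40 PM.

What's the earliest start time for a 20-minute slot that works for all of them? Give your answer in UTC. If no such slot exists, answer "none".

Esperanza in UTC: 07:15-13:50, 17:00-22:00 (add 2h to convert from UTC-2).
Noa in UTC: 06:10-16:05, 16:30-22:00 (add 6h to convert from UTC-6).
Yuki in UTC: 10:05-16:45, 18:30-22:00 (add 2h to convert from UTC-2).
Ana in UTC: 08:35-15:15, 15:35-22:00 (add 1h to convert from UTC-1).
Luca in UTC: 07:05-12:40, 13:15-13:45, 14:30-22:00 (add 3h to convert from UTC-3).
Wei in UTC: 08:15-11:50, 18:30-21:40 (add 3h to convert from UTC-3).
Esperanza ∩ Noa: 07:15-13:50, 17:00-22:00.
Esperanza ∩ Noa ∩ Yuki: 10:05-13:50, 18:30-22:00.
Esperanza ∩ Noa ∩ Yuki ∩ Ana: 10:05-13:50, 18:30-22:00.
Esperanza ∩ Noa ∩ Yuki ∩ Ana ∩ Luca: 10:05-12:40, 13:15-13:45, 18:30-22:00.
Esperanza ∩ Noa ∩ Yuki ∩ Ana ∩ Luca ∩ Wei: 10:05-11:50, 18:30-21:40.
So the common availability across everyone is 10:05-11:50, 18:30-21:40.
The first common window of at least 20 minutes is 10:05-11:50, so the earliest start is 10:05.

10:05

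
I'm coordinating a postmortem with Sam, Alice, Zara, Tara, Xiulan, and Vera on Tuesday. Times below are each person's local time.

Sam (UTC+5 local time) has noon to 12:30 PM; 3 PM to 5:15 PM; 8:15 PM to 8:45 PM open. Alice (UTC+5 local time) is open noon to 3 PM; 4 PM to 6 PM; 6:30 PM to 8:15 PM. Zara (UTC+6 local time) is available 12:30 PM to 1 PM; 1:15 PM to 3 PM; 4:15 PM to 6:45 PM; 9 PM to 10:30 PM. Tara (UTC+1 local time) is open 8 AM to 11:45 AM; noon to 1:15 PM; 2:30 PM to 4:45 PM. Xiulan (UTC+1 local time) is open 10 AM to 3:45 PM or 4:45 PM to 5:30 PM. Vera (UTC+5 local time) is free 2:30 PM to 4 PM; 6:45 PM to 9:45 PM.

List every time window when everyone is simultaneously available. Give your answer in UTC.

none

Sam in UTC: 07:00-07:30, 10:00-12:15, 15:15-15:45 (subtract 5h to convert from UTC+5).
Alice in UTC: 07:00-10:00, 11:00-13:00, 13:30-15:15 (subtract 5h to convert from UTC+5).
Zara in UTC: 06:30-07:00, 07:15-09:00, 10:15-12:45, 15:00-16:30 (subtract 6h to convert from UTC+6).
Tara in UTC: 07:00-10:45, 11:00-12:15, 13:30-15:45 (subtract 1h to convert from UTC+1).
Xiulan in UTC: 09:00-14:45, 15:45-16:30 (subtract 1h to convert from UTC+1).
Vera in UTC: 09:30-11:00, 13:45-16:45 (subtract 5h to convert from UTC+5).
Sam ∩ Alice: 07:00-07:30, 11:00-12:15.
Sam ∩ Alice ∩ Zara: 07:15-07:30, 11:00-12:15.
Sam ∩ Alice ∩ Zara ∩ Tara: 07:15-07:30, 11:00-12:15.
Sam ∩ Alice ∩ Zara ∩ Tara ∩ Xiulan: 11:00-12:15.
Sam ∩ Alice ∩ Zara ∩ Tara ∩ Xiulan ∩ Vera: ∅.
There is no time when everyone is free.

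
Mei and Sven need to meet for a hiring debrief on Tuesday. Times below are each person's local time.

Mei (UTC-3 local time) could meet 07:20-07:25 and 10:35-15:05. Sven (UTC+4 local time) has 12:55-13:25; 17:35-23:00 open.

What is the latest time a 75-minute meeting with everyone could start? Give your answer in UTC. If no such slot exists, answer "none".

16:50

Mei in UTC: 10:20-10:25, 13:35-18:05 (add 3h to convert from UTC-3).
Sven in UTC: 08:55-09:25, 13:35-19:00 (subtract 4h to convert from UTC+4).
Mei ∩ Sven: 13:35-18:05.
Those are the intersection windows.
The last common window of at least 75 minutes is 13:35-18:05; a 75-minute meeting can start as late as 16:50 and still end by 18:05.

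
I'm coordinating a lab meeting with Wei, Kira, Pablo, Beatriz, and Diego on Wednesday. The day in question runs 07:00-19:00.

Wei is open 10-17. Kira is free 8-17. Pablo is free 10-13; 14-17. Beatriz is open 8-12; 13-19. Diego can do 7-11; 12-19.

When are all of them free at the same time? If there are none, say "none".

10:00-11:00, 14:00-17:00

Wei ∩ Kira: 10:00-17:00.
Wei ∩ Kira ∩ Pablo: 10:00-13:00, 14:00-17:00.
Wei ∩ Kira ∩ Pablo ∩ Beatriz: 10:00-12:00, 14:00-17:00.
Wei ∩ Kira ∩ Pablo ∩ Beatriz ∩ Diego: 10:00-11:00, 14:00-17:00.
So the common availability across everyone is 10:00-11:00, 14:00-17:00.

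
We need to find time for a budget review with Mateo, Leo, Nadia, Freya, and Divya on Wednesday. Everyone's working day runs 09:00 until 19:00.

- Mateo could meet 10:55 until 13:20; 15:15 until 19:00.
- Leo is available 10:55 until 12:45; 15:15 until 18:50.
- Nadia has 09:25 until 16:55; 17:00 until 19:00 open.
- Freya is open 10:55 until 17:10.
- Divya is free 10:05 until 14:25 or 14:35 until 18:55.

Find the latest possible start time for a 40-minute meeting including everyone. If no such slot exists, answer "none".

16:15

Mateo ∩ Leo: 10:55-12:45, 15:15-18:50.
Mateo ∩ Leo ∩ Nadia: 10:55-12:45, 15:15-16:55, 17:00-18:50.
Mateo ∩ Leo ∩ Nadia ∩ Freya: 10:55-12:45, 15:15-16:55, 17:00-17:10.
Mateo ∩ Leo ∩ Nadia ∩ Freya ∩ Divya: 10:55-12:45, 15:15-16:55, 17:00-17:10.
The last common window of at least 40 minutes is 15:15-16:55; a 40-minute meeting can start as late as 16:15 and still end by 16:55.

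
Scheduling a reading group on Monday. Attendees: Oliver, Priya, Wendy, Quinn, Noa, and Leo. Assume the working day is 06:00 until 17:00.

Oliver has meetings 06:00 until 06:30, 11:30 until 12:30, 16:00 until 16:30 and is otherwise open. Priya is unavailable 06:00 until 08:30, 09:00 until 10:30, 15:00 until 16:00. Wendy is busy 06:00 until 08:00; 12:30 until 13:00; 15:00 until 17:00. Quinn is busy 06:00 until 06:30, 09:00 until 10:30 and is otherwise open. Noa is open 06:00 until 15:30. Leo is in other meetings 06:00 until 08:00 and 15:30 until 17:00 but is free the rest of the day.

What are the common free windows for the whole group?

Oliver free: 06:30-11:30, 12:30-16:00, 16:30-17:00 (invert busy blocks within the working day).
Priya free: 08:30-09:00, 10:30-15:00, 16:00-17:00 (invert busy blocks within the working day).
Wendy free: 08:00-12:30, 13:00-15:00 (invert busy blocks within the working day).
Quinn free: 06:30-09:00, 10:30-17:00 (invert busy blocks within the working day).
Noa free: 06:00-15:30.
Leo free: 08:00-15:30 (invert busy blocks within the working day).
Oliver ∩ Priya: 08:30-09:00, 10:30-11:30, 12:30-15:00, 16:30-17:00.
Oliver ∩ Priya ∩ Wendy: 08:30-09:00, 10:30-11:30, 13:00-15:00.
Oliver ∩ Priya ∩ Wendy ∩ Quinn: 08:30-09:00, 10:30-11:30, 13:00-15:00.
Oliver ∩ Priya ∩ Wendy ∩ Quinn ∩ Noa: 08:30-09:00, 10:30-11:30, 13:00-15:00.
Oliver ∩ Priya ∩ Wendy ∩ Quinn ∩ Noa ∩ Leo: 08:30-09:00, 10:30-11:30, 13:00-15:00.

08:30-09:00, 10:30-11:30, 13:00-15:00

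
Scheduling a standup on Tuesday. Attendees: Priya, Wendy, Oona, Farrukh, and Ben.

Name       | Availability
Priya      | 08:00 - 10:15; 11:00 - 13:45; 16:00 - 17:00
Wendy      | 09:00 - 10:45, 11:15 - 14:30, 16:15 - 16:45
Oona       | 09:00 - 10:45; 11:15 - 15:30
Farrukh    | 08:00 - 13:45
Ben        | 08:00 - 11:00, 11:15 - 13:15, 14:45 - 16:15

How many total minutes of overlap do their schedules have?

Priya ∩ Wendy: 09:00-10:15, 11:15-13:45, 16:15-16:45.
Priya ∩ Wendy ∩ Oona: 09:00-10:15, 11:15-13:45.
Priya ∩ Wendy ∩ Oona ∩ Farrukh: 09:00-10:15, 11:15-13:45.
Priya ∩ Wendy ∩ Oona ∩ Farrukh ∩ Ben: 09:00-10:15, 11:15-13:15.
Summing the common windows: 75 + 120 = 195 minutes.

195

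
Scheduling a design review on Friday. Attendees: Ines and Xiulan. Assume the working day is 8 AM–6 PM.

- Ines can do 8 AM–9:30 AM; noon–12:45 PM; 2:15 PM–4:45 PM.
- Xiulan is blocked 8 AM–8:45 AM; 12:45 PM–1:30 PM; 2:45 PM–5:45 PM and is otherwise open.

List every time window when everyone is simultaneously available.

08:45-09:30, 12:00-12:45, 14:15-14:45

Ines free: 08:00-09:30, 12:00-12:45, 14:15-16:45.
Xiulan free: 08:45-12:45, 13:30-14:45, 17:45-18:00 (invert busy blocks within the working day).
Ines ∩ Xiulan: 08:45-09:30, 12:00-12:45, 14:15-14:45.
Those are the intersection windows.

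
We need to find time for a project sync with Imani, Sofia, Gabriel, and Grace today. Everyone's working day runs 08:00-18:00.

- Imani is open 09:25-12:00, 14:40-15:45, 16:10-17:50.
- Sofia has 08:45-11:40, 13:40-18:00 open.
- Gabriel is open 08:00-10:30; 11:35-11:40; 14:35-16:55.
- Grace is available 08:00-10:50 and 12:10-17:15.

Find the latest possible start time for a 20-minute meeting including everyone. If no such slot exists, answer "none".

16:35

Imani ∩ Sofia: 09:25-11:40, 14:40-15:45, 16:10-17:50.
Imani ∩ Sofia ∩ Gabriel: 09:25-10:30, 11:35-11:40, 14:40-15:45, 16:10-16:55.
Imani ∩ Sofia ∩ Gabriel ∩ Grace: 09:25-10:30, 14:40-15:45, 16:10-16:55.
The last common window of at least 20 minutes is 16:10-16:55; a 20-minute meeting can start as late as 16:35 and still end by 16:55.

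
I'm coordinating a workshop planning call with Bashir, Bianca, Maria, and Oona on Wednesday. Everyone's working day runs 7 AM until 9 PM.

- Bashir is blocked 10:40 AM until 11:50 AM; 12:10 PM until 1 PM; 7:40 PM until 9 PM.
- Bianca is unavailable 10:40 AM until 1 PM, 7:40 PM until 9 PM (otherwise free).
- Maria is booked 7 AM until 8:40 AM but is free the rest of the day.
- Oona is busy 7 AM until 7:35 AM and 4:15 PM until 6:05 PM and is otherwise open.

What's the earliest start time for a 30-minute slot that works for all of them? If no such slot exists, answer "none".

Bashir free: 07:00-10:40, 11:50-12:10, 13:00-19:40 (invert busy blocks within the working day).
Bianca free: 07:00-10:40, 13:00-19:40 (invert busy blocks within the working day).
Maria free: 08:40-21:00 (invert busy blocks within the working day).
Oona free: 07:35-16:15, 18:05-21:00 (invert busy blocks within the working day).
Bashir ∩ Bianca: 07:00-10:40, 13:00-19:40.
Bashir ∩ Bianca ∩ Maria: 08:40-10:40, 13:00-19:40.
Bashir ∩ Bianca ∩ Maria ∩ Oona: 08:40-10:40, 13:00-16:15, 18:05-19:40.
The first common window of at least 30 minutes is 08:40-10:40, so the earliest start is 08:40.

08:40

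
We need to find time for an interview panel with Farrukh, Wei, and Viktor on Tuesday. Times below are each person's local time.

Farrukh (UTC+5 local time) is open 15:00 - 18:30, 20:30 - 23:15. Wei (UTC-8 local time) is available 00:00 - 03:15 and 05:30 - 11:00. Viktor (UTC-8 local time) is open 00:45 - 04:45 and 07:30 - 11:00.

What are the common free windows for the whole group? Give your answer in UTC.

10:00-11:15, 15:30-18:15

Farrukh in UTC: 10:00-13:30, 15:30-18:15 (subtract 5h to convert from UTC+5).
Wei in UTC: 08:00-11:15, 13:30-19:00 (add 8h to convert from UTC-8).
Viktor in UTC: 08:45-12:45, 15:30-19:00 (add 8h to convert from UTC-8).
Farrukh ∩ Wei: 10:00-11:15, 15:30-18:15.
Farrukh ∩ Wei ∩ Viktor: 10:00-11:15, 15:30-18:15.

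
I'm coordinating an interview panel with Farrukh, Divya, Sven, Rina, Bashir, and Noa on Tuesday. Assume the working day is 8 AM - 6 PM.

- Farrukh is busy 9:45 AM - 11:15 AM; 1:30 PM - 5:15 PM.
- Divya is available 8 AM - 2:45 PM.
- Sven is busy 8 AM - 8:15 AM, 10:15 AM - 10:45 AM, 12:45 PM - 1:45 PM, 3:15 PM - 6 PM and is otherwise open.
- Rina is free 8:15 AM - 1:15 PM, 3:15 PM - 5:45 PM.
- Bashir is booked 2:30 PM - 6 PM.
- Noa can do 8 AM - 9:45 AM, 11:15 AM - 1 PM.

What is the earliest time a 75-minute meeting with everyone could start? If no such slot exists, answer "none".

Farrukh free: 08:00-09:45, 11:15-13:30, 17:15-18:00 (invert busy blocks within the working day).
Divya free: 08:00-14:45.
Sven free: 08:15-10:15, 10:45-12:45, 13:45-15:15 (invert busy blocks within the working day).
Rina free: 08:15-13:15, 15:15-17:45.
Bashir free: 08:00-14:30 (invert busy blocks within the working day).
Noa free: 08:00-09:45, 11:15-13:00.
Farrukh ∩ Divya: 08:00-09:45, 11:15-13:30.
Farrukh ∩ Divya ∩ Sven: 08:15-09:45, 11:15-12:45.
Farrukh ∩ Divya ∩ Sven ∩ Rina: 08:15-09:45, 11:15-12:45.
Farrukh ∩ Divya ∩ Sven ∩ Rina ∩ Bashir: 08:15-09:45, 11:15-12:45.
Farrukh ∩ Divya ∩ Sven ∩ Rina ∩ Bashir ∩ Noa: 08:15-09:45, 11:15-12:45.
The first common window of at least 75 minutes is 08:15-09:45, so the earliest start is 08:15.

08:15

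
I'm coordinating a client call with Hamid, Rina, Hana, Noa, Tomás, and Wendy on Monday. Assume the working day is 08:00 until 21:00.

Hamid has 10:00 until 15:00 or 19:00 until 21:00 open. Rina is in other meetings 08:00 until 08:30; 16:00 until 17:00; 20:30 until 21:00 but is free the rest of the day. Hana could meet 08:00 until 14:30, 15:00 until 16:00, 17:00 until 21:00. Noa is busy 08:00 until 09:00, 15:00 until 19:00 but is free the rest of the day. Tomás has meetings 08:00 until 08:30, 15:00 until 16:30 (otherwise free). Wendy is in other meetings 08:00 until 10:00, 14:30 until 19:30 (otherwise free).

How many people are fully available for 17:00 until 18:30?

Hamid free: 10:00-15:00, 19:00-21:00.
Rina free: 08:30-16:00, 17:00-20:30 (invert busy blocks within the working day).
Hana free: 08:00-14:30, 15:00-16:00, 17:00-21:00.
Noa free: 09:00-15:00, 19:00-21:00 (invert busy blocks within the working day).
Tomás free: 08:30-15:00, 16:30-21:00 (invert busy blocks within the working day).
Wendy free: 10:00-14:30, 19:30-21:00 (invert busy blocks within the working day).
Rina, Hana, and Tomás can make the full 17:00-18:30 slot — that's 3.

3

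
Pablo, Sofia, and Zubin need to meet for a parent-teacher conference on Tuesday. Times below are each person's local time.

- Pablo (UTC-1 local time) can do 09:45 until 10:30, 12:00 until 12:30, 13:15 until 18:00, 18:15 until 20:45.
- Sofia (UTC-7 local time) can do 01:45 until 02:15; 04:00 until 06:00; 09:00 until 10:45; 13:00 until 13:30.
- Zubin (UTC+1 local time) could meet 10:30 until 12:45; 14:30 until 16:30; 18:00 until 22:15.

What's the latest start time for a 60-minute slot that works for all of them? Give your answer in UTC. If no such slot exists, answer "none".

Pablo in UTC: 10:45-11:30, 13:00-13:30, 14:15-19:00, 19:15-21:45 (add 1h to convert from UTC-1).
Sofia in UTC: 08:45-09:15, 11:00-13:00, 16:00-17:45, 20:00-20:30 (add 7h to convert from UTC-7).
Zubin in UTC: 09:30-11:45, 13:30-15:30, 17:00-21:15 (subtract 1h to convert from UTC+1).
Pablo ∩ Sofia: 11:00-11:30, 16:00-17:45, 20:00-20:30.
Pablo ∩ Sofia ∩ Zubin: 11:00-11:30, 17:00-17:45, 20:00-20:30.
So the common availability across everyone is 11:00-11:30, 17:00-17:45, 20:00-20:30.
No common window is at least 60 minutes long.

none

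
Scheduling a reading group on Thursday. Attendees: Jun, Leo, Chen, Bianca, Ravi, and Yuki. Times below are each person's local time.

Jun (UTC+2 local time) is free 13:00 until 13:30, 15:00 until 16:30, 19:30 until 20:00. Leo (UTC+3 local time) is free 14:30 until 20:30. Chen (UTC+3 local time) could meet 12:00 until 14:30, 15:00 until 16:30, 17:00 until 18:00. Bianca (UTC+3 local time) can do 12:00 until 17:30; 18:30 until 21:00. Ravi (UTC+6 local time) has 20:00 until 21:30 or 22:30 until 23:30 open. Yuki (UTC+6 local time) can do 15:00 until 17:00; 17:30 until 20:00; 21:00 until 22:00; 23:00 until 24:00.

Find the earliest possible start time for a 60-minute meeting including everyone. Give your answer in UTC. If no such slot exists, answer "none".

Jun in UTC: 11:00-11:30, 13:00-14:30, 17:30-18:00 (subtract 2h to convert from UTC+2).
Leo in UTC: 11:30-17:30 (subtract 3h to convert from UTC+3).
Chen in UTC: 09:00-11:30, 12:00-13:30, 14:00-15:00 (subtract 3h to convert from UTC+3).
Bianca in UTC: 09:00-14:30, 15:30-18:00 (subtract 3h to convert from UTC+3).
Ravi in UTC: 14:00-15:30, 16:30-17:30 (subtract 6h to convert from UTC+6).
Yuki in UTC: 09:00-11:00, 11:30-14:00, 15:00-16:00, 17:00-18:00 (subtract 6h to convert from UTC+6).
Jun ∩ Leo: 13:00-14:30.
Jun ∩ Leo ∩ Chen: 13:00-13:30, 14:00-14:30.
Jun ∩ Leo ∩ Chen ∩ Bianca: 13:00-13:30, 14:00-14:30.
Jun ∩ Leo ∩ Chen ∩ Bianca ∩ Ravi: 14:00-14:30.
Jun ∩ Leo ∩ Chen ∩ Bianca ∩ Ravi ∩ Yuki: ∅.
There is no time when everyone is free.
No common window is at least 60 minutes long.

none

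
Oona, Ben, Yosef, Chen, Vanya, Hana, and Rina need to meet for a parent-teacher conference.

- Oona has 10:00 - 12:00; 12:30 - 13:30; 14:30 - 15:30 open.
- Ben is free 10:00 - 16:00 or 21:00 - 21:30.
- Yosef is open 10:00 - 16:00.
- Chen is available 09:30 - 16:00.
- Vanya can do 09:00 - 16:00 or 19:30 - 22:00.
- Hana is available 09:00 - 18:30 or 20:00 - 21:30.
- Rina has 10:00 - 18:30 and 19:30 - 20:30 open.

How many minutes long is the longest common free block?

120

Oona ∩ Ben: 10:00-12:00, 12:30-13:30, 14:30-15:30.
Oona ∩ Ben ∩ Yosef: 10:00-12:00, 12:30-13:30, 14:30-15:30.
Oona ∩ Ben ∩ Yosef ∩ Chen: 10:00-12:00, 12:30-13:30, 14:30-15:30.
Oona ∩ Ben ∩ Yosef ∩ Chen ∩ Vanya: 10:00-12:00, 12:30-13:30, 14:30-15:30.
Oona ∩ Ben ∩ Yosef ∩ Chen ∩ Vanya ∩ Hana: 10:00-12:00, 12:30-13:30, 14:30-15:30.
Oona ∩ Ben ∩ Yosef ∩ Chen ∩ Vanya ∩ Hana ∩ Rina: 10:00-12:00, 12:30-13:30, 14:30-15:30.
The longest is 10:00-12:00 at 120 minutes.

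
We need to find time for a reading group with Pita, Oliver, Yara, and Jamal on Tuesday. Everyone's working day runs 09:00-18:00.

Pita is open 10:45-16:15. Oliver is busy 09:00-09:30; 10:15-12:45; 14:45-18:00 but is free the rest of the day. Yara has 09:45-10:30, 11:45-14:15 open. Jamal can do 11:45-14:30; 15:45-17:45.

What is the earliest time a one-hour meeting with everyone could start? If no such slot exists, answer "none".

12:45

Pita free: 10:45-16:15.
Oliver free: 09:30-10:15, 12:45-14:45 (invert busy blocks within the working day).
Yara free: 09:45-10:30, 11:45-14:15.
Jamal free: 11:45-14:30, 15:45-17:45.
Pita ∩ Oliver: 12:45-14:45.
Pita ∩ Oliver ∩ Yara: 12:45-14:15.
Pita ∩ Oliver ∩ Yara ∩ Jamal: 12:45-14:15.
So the common availability across everyone is 12:45-14:15.
The first common window of at least 60 minutes is 12:45-14:15, so the earliest start is 12:45.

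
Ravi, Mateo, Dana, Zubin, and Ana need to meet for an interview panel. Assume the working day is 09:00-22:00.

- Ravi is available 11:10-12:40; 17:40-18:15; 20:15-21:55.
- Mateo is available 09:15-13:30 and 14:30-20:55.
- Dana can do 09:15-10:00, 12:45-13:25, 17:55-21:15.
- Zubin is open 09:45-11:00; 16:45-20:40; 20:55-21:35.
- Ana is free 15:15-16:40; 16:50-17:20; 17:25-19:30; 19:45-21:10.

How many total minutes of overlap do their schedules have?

Ravi ∩ Mateo: 11:10-12:40, 17:40-18:15, 20:15-20:55.
Ravi ∩ Mateo ∩ Dana: 17:55-18:15, 20:15-20:55.
Ravi ∩ Mateo ∩ Dana ∩ Zubin: 17:55-18:15, 20:15-20:40.
Ravi ∩ Mateo ∩ Dana ∩ Zubin ∩ Ana: 17:55-18:15, 20:15-20:40.
So the common availability across everyone is 17:55-18:15, 20:15-20:40.
Summing the common windows: 20 + 25 = 45 minutes.

45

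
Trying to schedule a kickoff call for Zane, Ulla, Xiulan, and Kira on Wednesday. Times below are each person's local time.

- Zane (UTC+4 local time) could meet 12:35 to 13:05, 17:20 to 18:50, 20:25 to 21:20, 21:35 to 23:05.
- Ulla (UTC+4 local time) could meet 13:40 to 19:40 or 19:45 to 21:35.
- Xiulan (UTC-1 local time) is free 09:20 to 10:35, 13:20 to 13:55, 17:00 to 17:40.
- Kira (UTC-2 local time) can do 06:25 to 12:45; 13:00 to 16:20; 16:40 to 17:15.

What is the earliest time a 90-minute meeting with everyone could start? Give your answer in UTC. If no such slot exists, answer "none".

none

Zane in UTC: 08:35-09:05, 13:20-14:50, 16:25-17:20, 17:35-19:05 (subtract 4h to convert from UTC+4).
Ulla in UTC: 09:40-15:40, 15:45-17:35 (subtract 4h to convert from UTC+4).
Xiulan in UTC: 10:20-11:35, 14:20-14:55, 18:00-18:40 (add 1h to convert from UTC-1).
Kira in UTC: 08:25-14:45, 15:00-18:20, 18:40-19:15 (add 2h to convert from UTC-2).
Zane ∩ Ulla: 13:20-14:50, 16:25-17:20.
Zane ∩ Ulla ∩ Xiulan: 14:20-14:50.
Zane ∩ Ulla ∩ Xiulan ∩ Kira: 14:20-14:45.
No common window is at least 90 minutes long.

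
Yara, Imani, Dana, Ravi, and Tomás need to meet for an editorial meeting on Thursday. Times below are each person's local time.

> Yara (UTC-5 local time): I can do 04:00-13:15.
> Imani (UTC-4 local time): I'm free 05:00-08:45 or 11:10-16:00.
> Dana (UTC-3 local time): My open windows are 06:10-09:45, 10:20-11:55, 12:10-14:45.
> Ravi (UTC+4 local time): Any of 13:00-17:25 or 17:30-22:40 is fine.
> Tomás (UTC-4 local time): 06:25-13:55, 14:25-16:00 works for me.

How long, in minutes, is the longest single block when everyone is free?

Yara in UTC: 09:00-18:15 (add 5h to convert from UTC-5).
Imani in UTC: 09:00-12:45, 15:10-20:00 (add 4h to convert from UTC-4).
Dana in UTC: 09:10-12:45, 13:20-14:55, 15:10-17:45 (add 3h to convert from UTC-3).
Ravi in UTC: 09:00-13:25, 13:30-18:40 (subtract 4h to convert from UTC+4).
Tomás in UTC: 10:25-17:55, 18:25-20:00 (add 4h to convert from UTC-4).
Yara ∩ Imani: 09:00-12:45, 15:10-18:15.
Yara ∩ Imani ∩ Dana: 09:10-12:45, 15:10-17:45.
Yara ∩ Imani ∩ Dana ∩ Ravi: 09:10-12:45, 15:10-17:45.
Yara ∩ Imani ∩ Dana ∩ Ravi ∩ Tomás: 10:25-12:45, 15:10-17:45.
Those are the intersection windows.
The longest is 15:10-17:45 at 155 minutes.

155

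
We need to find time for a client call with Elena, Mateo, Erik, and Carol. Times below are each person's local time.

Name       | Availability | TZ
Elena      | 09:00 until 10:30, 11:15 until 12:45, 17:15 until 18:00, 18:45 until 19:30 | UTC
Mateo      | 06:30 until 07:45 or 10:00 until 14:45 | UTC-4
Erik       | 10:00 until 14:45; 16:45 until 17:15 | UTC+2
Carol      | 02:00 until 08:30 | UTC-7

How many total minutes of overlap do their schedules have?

30

Elena in UTC: 09:00-10:30, 11:15-12:45, 17:15-18:00, 18:45-19:30.
Mateo in UTC: 10:30-11:45, 14:00-18:45 (add 4h to convert from UTC-4).
Erik in UTC: 08:00-12:45, 14:45-15:15 (subtract 2h to convert from UTC+2).
Carol in UTC: 09:00-15:30 (add 7h to convert from UTC-7).
Elena ∩ Mateo: 11:15-11:45, 17:15-18:00.
Elena ∩ Mateo ∩ Erik: 11:15-11:45.
Elena ∩ Mateo ∩ Erik ∩ Carol: 11:15-11:45.
So the common availability across everyone is 11:15-11:45.
That's a single block of 30 minutes.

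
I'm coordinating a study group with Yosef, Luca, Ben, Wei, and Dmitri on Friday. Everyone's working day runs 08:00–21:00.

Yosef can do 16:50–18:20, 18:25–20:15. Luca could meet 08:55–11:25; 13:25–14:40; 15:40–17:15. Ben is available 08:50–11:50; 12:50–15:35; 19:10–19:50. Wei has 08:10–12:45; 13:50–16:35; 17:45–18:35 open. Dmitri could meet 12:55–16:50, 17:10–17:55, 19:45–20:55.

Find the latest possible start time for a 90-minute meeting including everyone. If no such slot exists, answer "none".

none

Yosef ∩ Luca: 16:50-17:15.
Yosef ∩ Luca ∩ Ben: ∅.
Yosef ∩ Luca ∩ Ben ∩ Wei: ∅.
Yosef ∩ Luca ∩ Ben ∩ Wei ∩ Dmitri: ∅.
There is no time when everyone is free.
No common window is at least 90 minutes long.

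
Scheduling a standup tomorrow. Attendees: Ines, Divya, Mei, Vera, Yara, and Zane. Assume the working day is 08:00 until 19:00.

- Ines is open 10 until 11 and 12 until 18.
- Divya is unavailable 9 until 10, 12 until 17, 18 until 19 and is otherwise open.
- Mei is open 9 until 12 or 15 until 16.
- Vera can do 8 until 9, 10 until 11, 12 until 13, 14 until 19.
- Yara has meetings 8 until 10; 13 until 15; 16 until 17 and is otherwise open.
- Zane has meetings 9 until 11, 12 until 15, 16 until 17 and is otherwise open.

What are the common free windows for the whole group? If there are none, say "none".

Ines free: 10:00-11:00, 12:00-18:00.
Divya free: 08:00-09:00, 10:00-12:00, 17:00-18:00 (invert busy blocks within the working day).
Mei free: 09:00-12:00, 15:00-16:00.
Vera free: 08:00-09:00, 10:00-11:00, 12:00-13:00, 14:00-19:00.
Yara free: 10:00-13:00, 15:00-16:00, 17:00-19:00 (invert busy blocks within the working day).
Zane free: 08:00-09:00, 11:00-12:00, 15:00-16:00, 17:00-19:00 (invert busy blocks within the working day).
Ines ∩ Divya: 10:00-11:00, 17:00-18:00.
Ines ∩ Divya ∩ Mei: 10:00-11:00.
Ines ∩ Divya ∩ Mei ∩ Vera: 10:00-11:00.
Ines ∩ Divya ∩ Mei ∩ Vera ∩ Yara: 10:00-11:00.
Ines ∩ Divya ∩ Mei ∩ Vera ∩ Yara ∩ Zane: ∅.
There is no time when everyone is free.

none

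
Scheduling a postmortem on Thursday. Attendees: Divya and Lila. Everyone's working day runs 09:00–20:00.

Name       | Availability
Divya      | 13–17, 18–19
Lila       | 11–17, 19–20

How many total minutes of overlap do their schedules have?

240

Divya ∩ Lila: 13:00-17:00.
That's a single block of 240 minutes.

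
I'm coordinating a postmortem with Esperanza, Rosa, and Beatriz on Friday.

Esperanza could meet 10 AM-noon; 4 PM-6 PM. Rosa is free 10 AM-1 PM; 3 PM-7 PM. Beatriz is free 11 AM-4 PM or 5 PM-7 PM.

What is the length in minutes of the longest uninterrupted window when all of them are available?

Esperanza ∩ Rosa: 10:00-12:00, 16:00-18:00.
Esperanza ∩ Rosa ∩ Beatriz: 11:00-12:00, 17:00-18:00.
Those are the intersection windows.
The longest is 11:00-12:00 at 60 minutes.

60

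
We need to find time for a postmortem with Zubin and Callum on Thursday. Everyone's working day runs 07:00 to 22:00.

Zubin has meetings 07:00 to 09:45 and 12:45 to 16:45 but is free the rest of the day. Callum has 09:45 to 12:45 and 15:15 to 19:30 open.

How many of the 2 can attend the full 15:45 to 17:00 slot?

1

Zubin free: 09:45-12:45, 16:45-22:00 (invert busy blocks within the working day).
Callum free: 09:45-12:45, 15:15-19:30.
Callum can make the full 15:45-17:00 slot — that's 1.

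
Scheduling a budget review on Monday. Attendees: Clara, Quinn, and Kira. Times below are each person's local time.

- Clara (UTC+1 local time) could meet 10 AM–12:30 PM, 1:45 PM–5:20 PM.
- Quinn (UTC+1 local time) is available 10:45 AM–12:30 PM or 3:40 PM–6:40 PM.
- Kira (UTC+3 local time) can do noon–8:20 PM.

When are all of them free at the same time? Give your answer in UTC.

09:45-11:30, 14:40-16:20

Clara in UTC: 09:00-11:30, 12:45-16:20 (subtract 1h to convert from UTC+1).
Quinn in UTC: 09:45-11:30, 14:40-17:40 (subtract 1h to convert from UTC+1).
Kira in UTC: 09:00-17:20 (subtract 3h to convert from UTC+3).
Clara ∩ Quinn: 09:45-11:30, 14:40-16:20.
Clara ∩ Quinn ∩ Kira: 09:45-11:30, 14:40-16:20.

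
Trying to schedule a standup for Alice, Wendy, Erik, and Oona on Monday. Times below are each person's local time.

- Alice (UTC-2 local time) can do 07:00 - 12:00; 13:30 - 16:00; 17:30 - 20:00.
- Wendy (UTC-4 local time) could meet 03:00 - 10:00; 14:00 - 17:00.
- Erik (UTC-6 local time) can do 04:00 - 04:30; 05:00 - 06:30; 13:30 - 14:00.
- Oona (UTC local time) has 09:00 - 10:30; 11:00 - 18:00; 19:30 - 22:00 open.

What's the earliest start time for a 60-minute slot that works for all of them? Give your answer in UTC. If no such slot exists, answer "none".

11:00

Alice in UTC: 09:00-14:00, 15:30-18:00, 19:30-22:00 (add 2h to convert from UTC-2).
Wendy in UTC: 07:00-14:00, 18:00-21:00 (add 4h to convert from UTC-4).
Erik in UTC: 10:00-10:30, 11:00-12:30, 19:30-20:00 (add 6h to convert from UTC-6).
Oona in UTC: 09:00-10:30, 11:00-18:00, 19:30-22:00.
Alice ∩ Wendy: 09:00-14:00, 19:30-21:00.
Alice ∩ Wendy ∩ Erik: 10:00-10:30, 11:00-12:30, 19:30-20:00.
Alice ∩ Wendy ∩ Erik ∩ Oona: 10:00-10:30, 11:00-12:30, 19:30-20:00.
The first common window of at least 60 minutes is 11:00-12:30, so the earliest start is 11:00.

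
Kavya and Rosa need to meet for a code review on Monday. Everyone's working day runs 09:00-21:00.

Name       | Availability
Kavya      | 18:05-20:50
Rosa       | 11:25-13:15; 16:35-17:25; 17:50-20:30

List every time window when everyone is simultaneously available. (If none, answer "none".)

Kavya ∩ Rosa: 18:05-20:30.

18:05-20:30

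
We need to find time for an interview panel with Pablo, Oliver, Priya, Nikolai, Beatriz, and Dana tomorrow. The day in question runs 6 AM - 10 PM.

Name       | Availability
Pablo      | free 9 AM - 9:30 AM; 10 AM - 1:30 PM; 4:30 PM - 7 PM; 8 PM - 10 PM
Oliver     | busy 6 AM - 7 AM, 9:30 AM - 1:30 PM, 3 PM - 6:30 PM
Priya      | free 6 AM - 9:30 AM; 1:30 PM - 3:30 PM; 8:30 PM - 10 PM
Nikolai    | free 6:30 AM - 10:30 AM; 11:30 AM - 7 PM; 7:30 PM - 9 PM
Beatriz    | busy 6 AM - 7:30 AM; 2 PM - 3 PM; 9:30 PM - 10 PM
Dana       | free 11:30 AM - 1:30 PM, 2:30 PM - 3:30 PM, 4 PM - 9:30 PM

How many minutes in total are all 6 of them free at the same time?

Pablo free: 09:00-09:30, 10:00-13:30, 16:30-19:00, 20:00-22:00.
Oliver free: 07:00-09:30, 13:30-15:00, 18:30-22:00 (invert busy blocks within the working day).
Priya free: 06:00-09:30, 13:30-15:30, 20:30-22:00.
Nikolai free: 06:30-10:30, 11:30-19:00, 19:30-21:00.
Beatriz free: 07:30-14:00, 15:00-21:30 (invert busy blocks within the working day).
Dana free: 11:30-13:30, 14:30-15:30, 16:00-21:30.
Pablo ∩ Oliver: 09:00-09:30, 18:30-19:00, 20:00-22:00.
Pablo ∩ Oliver ∩ Priya: 09:00-09:30, 20:30-22:00.
Pablo ∩ Oliver ∩ Priya ∩ Nikolai: 09:00-09:30, 20:30-21:00.
Pablo ∩ Oliver ∩ Priya ∩ Nikolai ∩ Beatriz: 09:00-09:30, 20:30-21:00.
Pablo ∩ Oliver ∩ Priya ∩ Nikolai ∩ Beatriz ∩ Dana: 20:30-21:00.
That's a single block of 30 minutes.

30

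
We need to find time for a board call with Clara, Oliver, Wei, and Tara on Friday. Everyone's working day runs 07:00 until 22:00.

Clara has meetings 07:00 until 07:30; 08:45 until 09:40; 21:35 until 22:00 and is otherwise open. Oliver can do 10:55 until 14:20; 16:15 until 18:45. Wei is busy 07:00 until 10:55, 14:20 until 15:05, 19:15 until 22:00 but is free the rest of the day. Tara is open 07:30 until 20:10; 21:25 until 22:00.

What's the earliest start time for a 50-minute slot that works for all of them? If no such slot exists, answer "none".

10:55

Clara free: 07:30-08:45, 09:40-21:35 (invert busy blocks within the working day).
Oliver free: 10:55-14:20, 16:15-18:45.
Wei free: 10:55-14:20, 15:05-19:15 (invert busy blocks within the working day).
Tara free: 07:30-20:10, 21:25-22:00.
Clara ∩ Oliver: 10:55-14:20, 16:15-18:45.
Clara ∩ Oliver ∩ Wei: 10:55-14:20, 16:15-18:45.
Clara ∩ Oliver ∩ Wei ∩ Tara: 10:55-14:20, 16:15-18:45.
The first common window of at least 50 minutes is 10:55-14:20, so the earliest start is 10:55.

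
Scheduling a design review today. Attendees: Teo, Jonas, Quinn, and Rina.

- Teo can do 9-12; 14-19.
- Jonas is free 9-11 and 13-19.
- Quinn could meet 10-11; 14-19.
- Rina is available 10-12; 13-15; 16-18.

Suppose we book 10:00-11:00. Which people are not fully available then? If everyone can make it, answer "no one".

no one

Teo: free for 10:00-11:00. Jonas: free for 10:00-11:00. Quinn: free for 10:00-11:00. Rina: free for 10:00-11:00.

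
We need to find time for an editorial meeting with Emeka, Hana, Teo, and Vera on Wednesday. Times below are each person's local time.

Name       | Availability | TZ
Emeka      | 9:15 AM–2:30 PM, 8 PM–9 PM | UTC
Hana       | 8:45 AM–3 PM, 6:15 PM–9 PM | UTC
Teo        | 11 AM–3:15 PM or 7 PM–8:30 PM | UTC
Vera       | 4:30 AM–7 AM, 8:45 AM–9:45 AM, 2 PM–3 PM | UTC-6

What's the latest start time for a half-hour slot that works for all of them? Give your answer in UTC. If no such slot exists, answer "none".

20:00

Emeka in UTC: 09:15-14:30, 20:00-21:00.
Hana in UTC: 08:45-15:00, 18:15-21:00.
Teo in UTC: 11:00-15:15, 19:00-20:30.
Vera in UTC: 10:30-13:00, 14:45-15:45, 20:00-21:00 (add 6h to convert from UTC-6).
Emeka ∩ Hana: 09:15-14:30, 20:00-21:00.
Emeka ∩ Hana ∩ Teo: 11:00-14:30, 20:00-20:30.
Emeka ∩ Hana ∩ Teo ∩ Vera: 11:00-13:00, 20:00-20:30.
So the common availability across everyone is 11:00-13:00, 20:00-20:30.
The last common window of at least 30 minutes is 20:00-20:30; a 30-minute meeting can start as late as 20:00 and still end by 20:30.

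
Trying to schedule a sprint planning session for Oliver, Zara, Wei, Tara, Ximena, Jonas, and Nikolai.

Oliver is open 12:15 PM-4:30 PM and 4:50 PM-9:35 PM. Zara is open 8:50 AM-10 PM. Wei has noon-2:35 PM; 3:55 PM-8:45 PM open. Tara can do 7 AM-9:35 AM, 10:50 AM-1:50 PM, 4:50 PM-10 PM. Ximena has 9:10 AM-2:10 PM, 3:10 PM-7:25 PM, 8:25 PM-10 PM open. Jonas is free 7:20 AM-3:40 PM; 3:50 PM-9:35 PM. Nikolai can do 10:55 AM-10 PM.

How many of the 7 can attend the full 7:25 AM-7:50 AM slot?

2

Tara and Jonas can make the full 07:25-07:50 slot — that's 2.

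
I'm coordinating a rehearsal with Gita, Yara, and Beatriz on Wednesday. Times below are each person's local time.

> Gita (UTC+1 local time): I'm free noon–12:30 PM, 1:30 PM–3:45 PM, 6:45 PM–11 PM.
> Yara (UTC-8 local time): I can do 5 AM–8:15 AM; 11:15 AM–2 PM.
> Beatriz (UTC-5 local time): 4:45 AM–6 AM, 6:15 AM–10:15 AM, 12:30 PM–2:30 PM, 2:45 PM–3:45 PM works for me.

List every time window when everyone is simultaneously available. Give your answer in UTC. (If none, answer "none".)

13:00-14:45, 19:15-19:30, 19:45-20:45

Gita in UTC: 11:00-11:30, 12:30-14:45, 17:45-22:00 (subtract 1h to convert from UTC+1).
Yara in UTC: 13:00-16:15, 19:15-22:00 (add 8h to convert from UTC-8).
Beatriz in UTC: 09:45-11:00, 11:15-15:15, 17:30-19:30, 19:45-20:45 (add 5h to convert from UTC-5).
Gita ∩ Yara: 13:00-14:45, 19:15-22:00.
Gita ∩ Yara ∩ Beatriz: 13:00-14:45, 19:15-19:30, 19:45-20:45.
So the common availability across everyone is 13:00-14:45, 19:15-19:30, 19:45-20:45.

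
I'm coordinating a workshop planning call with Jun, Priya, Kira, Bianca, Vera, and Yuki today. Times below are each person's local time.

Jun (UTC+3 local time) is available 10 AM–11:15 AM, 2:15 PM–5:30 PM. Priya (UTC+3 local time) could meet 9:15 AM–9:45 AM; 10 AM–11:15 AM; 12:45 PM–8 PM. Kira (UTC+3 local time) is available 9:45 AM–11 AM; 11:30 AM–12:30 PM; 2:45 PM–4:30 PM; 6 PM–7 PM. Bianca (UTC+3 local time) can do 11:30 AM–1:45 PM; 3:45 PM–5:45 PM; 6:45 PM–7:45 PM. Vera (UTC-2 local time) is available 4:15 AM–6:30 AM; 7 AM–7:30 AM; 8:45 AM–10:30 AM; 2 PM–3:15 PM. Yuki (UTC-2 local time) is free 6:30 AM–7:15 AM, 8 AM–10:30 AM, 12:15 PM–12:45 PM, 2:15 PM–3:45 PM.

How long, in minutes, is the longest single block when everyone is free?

0

Jun in UTC: 07:00-08:15, 11:15-14:30 (subtract 3h to convert from UTC+3).
Priya in UTC: 06:15-06:45, 07:00-08:15, 09:45-17:00 (subtract 3h to convert from UTC+3).
Kira in UTC: 06:45-08:00, 08:30-09:30, 11:45-13:30, 15:00-16:00 (subtract 3h to convert from UTC+3).
Bianca in UTC: 08:30-10:45, 12:45-14:45, 15:45-16:45 (subtract 3h to convert from UTC+3).
Vera in UTC: 06:15-08:30, 09:00-09:30, 10:45-12:30, 16:00-17:15 (add 2h to convert from UTC-2).
Yuki in UTC: 08:30-09:15, 10:00-12:30, 14:15-14:45, 16:15-17:45 (add 2h to convert from UTC-2).
Jun ∩ Priya: 07:00-08:15, 11:15-14:30.
Jun ∩ Priya ∩ Kira: 07:00-08:00, 11:45-13:30.
Jun ∩ Priya ∩ Kira ∩ Bianca: 12:45-13:30.
Jun ∩ Priya ∩ Kira ∩ Bianca ∩ Vera: ∅.
Jun ∩ Priya ∩ Kira ∩ Bianca ∩ Vera ∩ Yuki: ∅.
There is no time when everyone is free.
No common window exists, so the longest block is 0 minutes.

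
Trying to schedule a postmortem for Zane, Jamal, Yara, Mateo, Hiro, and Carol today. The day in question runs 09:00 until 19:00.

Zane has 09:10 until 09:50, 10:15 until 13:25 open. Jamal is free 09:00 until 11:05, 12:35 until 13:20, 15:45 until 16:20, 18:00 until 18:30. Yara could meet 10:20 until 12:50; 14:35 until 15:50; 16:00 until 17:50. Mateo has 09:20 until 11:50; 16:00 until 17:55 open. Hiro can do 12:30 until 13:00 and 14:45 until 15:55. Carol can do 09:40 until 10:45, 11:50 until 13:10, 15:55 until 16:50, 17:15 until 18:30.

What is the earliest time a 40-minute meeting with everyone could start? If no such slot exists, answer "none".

Zane ∩ Jamal: 09:10-09:50, 10:15-11:05, 12:35-13:20.
Zane ∩ Jamal ∩ Yara: 10:20-11:05, 12:35-12:50.
Zane ∩ Jamal ∩ Yara ∩ Mateo: 10:20-11:05.
Zane ∩ Jamal ∩ Yara ∩ Mateo ∩ Hiro: ∅.
Zane ∩ Jamal ∩ Yara ∩ Mateo ∩ Hiro ∩ Carol: ∅.
There is no time when everyone is free.
No common window is at least 40 minutes long.

none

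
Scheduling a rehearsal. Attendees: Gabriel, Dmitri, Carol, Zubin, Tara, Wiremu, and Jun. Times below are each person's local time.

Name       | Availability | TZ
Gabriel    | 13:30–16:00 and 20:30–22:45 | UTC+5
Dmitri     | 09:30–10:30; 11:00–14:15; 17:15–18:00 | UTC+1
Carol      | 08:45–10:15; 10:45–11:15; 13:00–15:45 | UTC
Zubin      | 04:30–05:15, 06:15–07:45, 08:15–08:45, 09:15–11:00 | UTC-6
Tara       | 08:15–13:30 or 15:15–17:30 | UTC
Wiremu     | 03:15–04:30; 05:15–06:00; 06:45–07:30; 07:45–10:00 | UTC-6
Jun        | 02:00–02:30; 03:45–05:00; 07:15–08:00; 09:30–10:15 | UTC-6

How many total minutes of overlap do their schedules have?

0

Gabriel in UTC: 08:30-11:00, 15:30-17:45 (subtract 5h to convert from UTC+5).
Dmitri in UTC: 08:30-09:30, 10:00-13:15, 16:15-17:00 (subtract 1h to convert from UTC+1).
Carol in UTC: 08:45-10:15, 10:45-11:15, 13:00-15:45.
Zubin in UTC: 10:30-11:15, 12:15-13:45, 14:15-14:45, 15:15-17:00 (add 6h to convert from UTC-6).
Tara in UTC: 08:15-13:30, 15:15-17:30.
Wiremu in UTC: 09:15-10:30, 11:15-12:00, 12:45-13:30, 13:45-16:00 (add 6h to convert from UTC-6).
Jun in UTC: 08:00-08:30, 09:45-11:00, 13:15-14:00, 15:30-16:15 (add 6h to convert from UTC-6).
Gabriel ∩ Dmitri: 08:30-09:30, 10:00-11:00, 16:15-17:00.
Gabriel ∩ Dmitri ∩ Carol: 08:45-09:30, 10:00-10:15, 10:45-11:00.
Gabriel ∩ Dmitri ∩ Carol ∩ Zubin: 10:45-11:00.
Gabriel ∩ Dmitri ∩ Carol ∩ Zubin ∩ Tara: 10:45-11:00.
Gabriel ∩ Dmitri ∩ Carol ∩ Zubin ∩ Tara ∩ Wiremu: ∅.
Gabriel ∩ Dmitri ∩ Carol ∩ Zubin ∩ Tara ∩ Wiremu ∩ Jun: ∅.
There is no time when everyone is free.
There is no common window, so the total is 0 minutes.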